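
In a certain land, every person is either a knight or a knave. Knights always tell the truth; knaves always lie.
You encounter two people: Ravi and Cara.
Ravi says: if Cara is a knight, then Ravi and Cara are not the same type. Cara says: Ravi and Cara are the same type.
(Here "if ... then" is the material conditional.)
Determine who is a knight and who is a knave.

Ravi is a knight; "if Cara is a knight, then Ravi and Cara are not the same type" is true, as required.
Cara is a knave, so "Ravi and Cara are the same type" must be false — and it is.

Ravi is a knight and Cara is a knave.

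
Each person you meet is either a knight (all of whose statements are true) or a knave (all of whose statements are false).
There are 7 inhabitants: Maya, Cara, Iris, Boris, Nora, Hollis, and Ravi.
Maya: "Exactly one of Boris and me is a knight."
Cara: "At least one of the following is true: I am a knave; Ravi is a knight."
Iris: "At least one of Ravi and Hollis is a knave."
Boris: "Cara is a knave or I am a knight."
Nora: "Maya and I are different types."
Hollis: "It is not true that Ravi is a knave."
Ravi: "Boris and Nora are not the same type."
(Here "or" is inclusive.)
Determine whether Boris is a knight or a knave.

Boris is a knave.

Consistent assignments: {Maya=knave, Cara=knight, Iris=knave, Boris=knave, Nora=knight, Hollis=knight, Ravi=knight}
In every consistent assignment, Boris is a knave.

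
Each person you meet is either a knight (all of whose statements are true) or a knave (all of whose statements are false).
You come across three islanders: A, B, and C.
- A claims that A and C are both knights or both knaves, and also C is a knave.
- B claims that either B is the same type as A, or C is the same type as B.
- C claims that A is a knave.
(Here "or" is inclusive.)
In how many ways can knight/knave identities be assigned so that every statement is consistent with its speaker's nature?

1

Consistent assignments:
  A=knave, B=knight, C=knight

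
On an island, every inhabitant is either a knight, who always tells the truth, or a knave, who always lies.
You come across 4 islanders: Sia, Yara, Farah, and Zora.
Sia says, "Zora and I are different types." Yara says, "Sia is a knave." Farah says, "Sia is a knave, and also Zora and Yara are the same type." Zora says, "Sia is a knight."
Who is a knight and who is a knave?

Knights: Yara. Knaves: Sia, Farah, and Zora.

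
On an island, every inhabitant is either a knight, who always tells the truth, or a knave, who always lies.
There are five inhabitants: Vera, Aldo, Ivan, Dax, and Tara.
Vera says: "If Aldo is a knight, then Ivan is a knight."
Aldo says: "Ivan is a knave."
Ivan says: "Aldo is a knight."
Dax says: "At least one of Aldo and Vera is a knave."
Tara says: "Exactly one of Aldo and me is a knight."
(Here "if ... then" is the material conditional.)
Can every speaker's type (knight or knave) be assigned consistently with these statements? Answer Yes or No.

No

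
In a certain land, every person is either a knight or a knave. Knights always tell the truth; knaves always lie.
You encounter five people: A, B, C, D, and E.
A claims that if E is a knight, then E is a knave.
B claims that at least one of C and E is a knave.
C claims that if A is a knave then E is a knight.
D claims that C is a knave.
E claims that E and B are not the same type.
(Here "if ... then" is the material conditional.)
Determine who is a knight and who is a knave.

A is a knave, B is a knave, C is a knight, D is a knave, and E is a knight.

As a knave, A's statement "if E is a knight, then E is a knave" should be false; it is.
B is a knave; "at least one of C and E is a knave" is false, as required.
C is a knight, and the claim "if A is a knave then E is a knight" is indeed True.
D is a knave, and the claim "C is a knave" is indeed false.
E is a knight; "E and B are not the same type" is True, as required.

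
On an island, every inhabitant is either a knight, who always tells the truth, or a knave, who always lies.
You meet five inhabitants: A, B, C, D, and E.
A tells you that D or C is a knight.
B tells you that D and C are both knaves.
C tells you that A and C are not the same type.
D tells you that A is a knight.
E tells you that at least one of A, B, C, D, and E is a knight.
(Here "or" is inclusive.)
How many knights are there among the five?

2

The unique consistent assignment is A=knave, B=knight, C=knave, D=knave, E=knight.
That has 2 knights.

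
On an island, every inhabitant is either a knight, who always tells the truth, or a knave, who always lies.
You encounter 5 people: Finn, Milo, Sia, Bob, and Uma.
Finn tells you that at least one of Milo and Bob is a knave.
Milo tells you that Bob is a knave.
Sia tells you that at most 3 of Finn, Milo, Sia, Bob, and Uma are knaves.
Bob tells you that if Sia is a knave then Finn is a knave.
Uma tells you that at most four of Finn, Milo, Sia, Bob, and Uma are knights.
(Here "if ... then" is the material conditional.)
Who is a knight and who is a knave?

Finn is a knight, Milo is a knave, Sia is a knight, Bob is a knight, and Uma is a knight.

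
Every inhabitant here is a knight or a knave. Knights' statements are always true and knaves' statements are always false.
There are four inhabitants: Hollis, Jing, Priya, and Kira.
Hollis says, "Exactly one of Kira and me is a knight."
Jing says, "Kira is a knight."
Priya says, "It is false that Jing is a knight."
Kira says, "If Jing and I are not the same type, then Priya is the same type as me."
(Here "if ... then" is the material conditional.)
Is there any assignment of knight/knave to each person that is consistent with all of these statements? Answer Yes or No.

No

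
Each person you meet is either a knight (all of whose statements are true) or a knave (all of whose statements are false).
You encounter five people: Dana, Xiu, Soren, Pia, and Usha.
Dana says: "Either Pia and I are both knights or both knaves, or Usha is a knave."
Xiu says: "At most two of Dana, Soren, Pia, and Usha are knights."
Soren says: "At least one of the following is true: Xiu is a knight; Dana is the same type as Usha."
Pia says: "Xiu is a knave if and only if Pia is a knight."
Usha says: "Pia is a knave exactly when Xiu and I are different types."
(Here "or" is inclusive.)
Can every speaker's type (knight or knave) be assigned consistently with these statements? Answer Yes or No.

No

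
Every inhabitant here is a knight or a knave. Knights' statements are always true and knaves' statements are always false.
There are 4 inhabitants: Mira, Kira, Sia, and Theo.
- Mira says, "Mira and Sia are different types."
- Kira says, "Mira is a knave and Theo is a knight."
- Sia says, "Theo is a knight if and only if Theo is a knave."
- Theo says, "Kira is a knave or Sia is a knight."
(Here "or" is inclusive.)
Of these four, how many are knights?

2

The unique consistent assignment is Mira=knight, Kira=knave, Sia=knave, Theo=knight.
That has 2 knights.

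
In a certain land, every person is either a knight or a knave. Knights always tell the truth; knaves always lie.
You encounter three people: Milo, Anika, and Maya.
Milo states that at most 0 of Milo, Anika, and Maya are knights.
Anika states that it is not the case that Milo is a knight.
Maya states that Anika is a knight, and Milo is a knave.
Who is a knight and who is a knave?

Milo is a knave, Anika is a knight, and Maya is a knight.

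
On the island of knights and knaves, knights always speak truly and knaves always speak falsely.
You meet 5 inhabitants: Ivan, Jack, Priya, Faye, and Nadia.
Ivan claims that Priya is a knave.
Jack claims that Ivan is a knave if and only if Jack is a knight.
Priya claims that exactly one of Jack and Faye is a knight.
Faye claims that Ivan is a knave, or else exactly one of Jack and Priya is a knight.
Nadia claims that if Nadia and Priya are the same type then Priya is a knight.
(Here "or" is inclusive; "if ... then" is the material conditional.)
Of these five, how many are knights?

The unique consistent assignment is Ivan=knave, Jack=knave, Priya=knight, Faye=knight, Nadia=knight.
That has 3 knights.

3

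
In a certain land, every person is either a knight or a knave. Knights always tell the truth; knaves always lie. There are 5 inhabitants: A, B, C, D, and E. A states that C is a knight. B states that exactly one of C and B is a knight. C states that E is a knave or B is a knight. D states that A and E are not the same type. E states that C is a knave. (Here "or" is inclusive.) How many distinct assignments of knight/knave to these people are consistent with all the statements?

1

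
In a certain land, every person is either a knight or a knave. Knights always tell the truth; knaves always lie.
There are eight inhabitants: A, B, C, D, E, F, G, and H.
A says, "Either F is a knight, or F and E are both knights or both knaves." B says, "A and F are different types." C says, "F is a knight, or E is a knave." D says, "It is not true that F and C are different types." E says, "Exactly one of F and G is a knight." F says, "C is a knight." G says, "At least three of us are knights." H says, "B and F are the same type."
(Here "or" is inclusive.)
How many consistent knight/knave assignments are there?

2

Consistent assignments:
  A=knight, B=knave, C=knight, D=knight, E=knave, F=knight, G=knight, H=knave
  A=knave, B=knave, C=knave, D=knight, E=knight, F=knave, G=knight, H=knight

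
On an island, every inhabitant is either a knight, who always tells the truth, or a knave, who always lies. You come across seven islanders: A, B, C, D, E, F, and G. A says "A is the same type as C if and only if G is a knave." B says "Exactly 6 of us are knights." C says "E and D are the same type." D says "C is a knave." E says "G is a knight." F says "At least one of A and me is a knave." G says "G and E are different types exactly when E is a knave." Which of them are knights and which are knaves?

A is a knave, and the claim "A is the same type as C if and only if G is a knave" is indeed False.
B is a knave, so "exactly 6 of us are knights" must be False — and it is.
C is a knight, and the claim "E and D are the same type" is indeed true.
D (knave): "C is a knave" — False. ✓
E (knave): "G is a knight" — False. ✓
As a knight, F's statement "at least one of A and me is a knave" should be true; it is.
Since G is a knave, "G and E are different types exactly when E is a knave" needs to be False, which holds.

Knights: C and F. Knaves: A, B, D, E, and G.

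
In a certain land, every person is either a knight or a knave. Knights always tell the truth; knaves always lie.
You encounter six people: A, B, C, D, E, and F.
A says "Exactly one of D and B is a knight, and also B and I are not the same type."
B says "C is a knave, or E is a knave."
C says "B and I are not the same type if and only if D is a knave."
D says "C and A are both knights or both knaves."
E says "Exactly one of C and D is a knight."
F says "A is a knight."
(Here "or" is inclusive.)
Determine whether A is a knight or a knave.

A is a knave.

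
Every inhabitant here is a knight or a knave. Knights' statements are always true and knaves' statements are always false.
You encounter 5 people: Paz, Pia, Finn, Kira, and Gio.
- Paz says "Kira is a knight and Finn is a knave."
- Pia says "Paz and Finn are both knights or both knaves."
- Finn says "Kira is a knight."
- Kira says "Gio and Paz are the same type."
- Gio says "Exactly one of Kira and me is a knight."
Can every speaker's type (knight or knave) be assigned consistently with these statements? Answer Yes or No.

One consistent assignment: Paz=knave, Pia=knight, Finn=knave, Kira=knave, Gio=knight.

Yes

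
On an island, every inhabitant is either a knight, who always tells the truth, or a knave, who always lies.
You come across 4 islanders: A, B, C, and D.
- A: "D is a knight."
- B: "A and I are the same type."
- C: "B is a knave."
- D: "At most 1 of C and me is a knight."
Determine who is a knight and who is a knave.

A (knight): "D is a knight" — true. ✓
B is a knight, and the claim "A and I are the same type" is indeed true.
C is a knave; "B is a knave" is False, as required.
D is a knight; "at most 1 of C and me is a knight" is true, as required.

A is a knight, B is a knight, C is a knave, and D is a knight.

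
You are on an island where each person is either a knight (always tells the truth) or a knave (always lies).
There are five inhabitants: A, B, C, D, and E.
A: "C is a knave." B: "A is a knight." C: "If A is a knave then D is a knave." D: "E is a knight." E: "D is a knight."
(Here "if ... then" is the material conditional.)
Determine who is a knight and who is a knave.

A is a knave, and the claim "C is a knave" is indeed false.
B is a knave; "A is a knight" is false, as required.
C (knight): "if A is a knave then D is a knave" — True. ✓
D is a knave; "E is a knight" is false, as required.
E is a knave, and the claim "D is a knight" is indeed false.

A is a knave, B is a knave, C is a knight, D is a knave, and E is a knave.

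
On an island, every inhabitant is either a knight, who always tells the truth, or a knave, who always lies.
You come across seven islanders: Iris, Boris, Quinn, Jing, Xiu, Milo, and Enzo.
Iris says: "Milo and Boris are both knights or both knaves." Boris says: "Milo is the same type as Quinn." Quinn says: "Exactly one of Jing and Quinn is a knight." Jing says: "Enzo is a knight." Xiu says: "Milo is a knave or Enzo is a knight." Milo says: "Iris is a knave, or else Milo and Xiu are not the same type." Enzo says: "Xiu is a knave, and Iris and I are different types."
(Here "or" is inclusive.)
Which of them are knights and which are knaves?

Knights: Milo. Knaves: Iris, Boris, Quinn, Jing, Xiu, and Enzo.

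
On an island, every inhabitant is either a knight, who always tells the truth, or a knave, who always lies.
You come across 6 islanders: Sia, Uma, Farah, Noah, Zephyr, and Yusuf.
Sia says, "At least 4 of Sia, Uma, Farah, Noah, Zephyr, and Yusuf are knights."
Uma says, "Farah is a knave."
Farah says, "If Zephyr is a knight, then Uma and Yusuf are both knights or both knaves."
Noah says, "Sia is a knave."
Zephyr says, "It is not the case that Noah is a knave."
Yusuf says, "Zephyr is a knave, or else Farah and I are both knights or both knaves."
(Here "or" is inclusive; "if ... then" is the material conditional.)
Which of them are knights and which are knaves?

Sia is a knave, and the claim "at least 4 of Sia, Uma, Farah, Noah, Zephyr, and Yusuf are knights" is indeed false.
Uma (knave): "Farah is a knave" — false. ✓
Farah (knight): "if Zephyr is a knight, then Uma and Yusuf are both knights or both knaves" — True. ✓
Noah (knight): "Sia is a knave" — True. ✓
Zephyr is a knight, and the claim "it is not the case that Noah is a knave" is indeed True.
Yusuf (knave): "Zephyr is a knave, or else Farah and I are both knights or both knaves" — false. ✓

Knights: Farah, Noah, and Zephyr. Knaves: Sia, Uma, and Yusuf.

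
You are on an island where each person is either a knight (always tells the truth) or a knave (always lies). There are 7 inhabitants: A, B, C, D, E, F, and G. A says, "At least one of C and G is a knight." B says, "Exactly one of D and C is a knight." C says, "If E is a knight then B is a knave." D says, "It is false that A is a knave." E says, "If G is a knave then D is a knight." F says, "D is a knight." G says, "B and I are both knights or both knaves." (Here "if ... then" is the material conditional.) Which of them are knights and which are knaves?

Since A is a knight, "at least one of C and G is a knight" needs to be True, which holds.
Since B is a knight, "exactly one of D and C is a knight" needs to be True, which holds.
C is a knave, so "if E is a knight then B is a knave" must be False — and it is.
Since D is a knight, "it is false that A is a knave" needs to be True, which holds.
Since E is a knight, "if G is a knave then D is a knight" needs to be True, which holds.
F is a knight, and the claim "D is a knight" is indeed True.
G is a knight, and the claim "B and I are both knights or both knaves" is indeed True.

A is a knight, B is a knight, C is a knave, D is a knight, E is a knight, F is a knight, and G is a knight.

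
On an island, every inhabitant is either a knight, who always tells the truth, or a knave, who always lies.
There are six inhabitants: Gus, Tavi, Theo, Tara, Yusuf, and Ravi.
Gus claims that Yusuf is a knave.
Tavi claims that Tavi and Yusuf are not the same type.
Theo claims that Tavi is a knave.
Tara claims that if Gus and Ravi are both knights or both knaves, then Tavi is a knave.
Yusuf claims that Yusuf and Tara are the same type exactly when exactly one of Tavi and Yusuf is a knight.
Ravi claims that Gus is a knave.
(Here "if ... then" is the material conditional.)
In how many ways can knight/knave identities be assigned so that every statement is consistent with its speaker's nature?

1

Consistent assignments:
  Gus=knight, Tavi=knight, Theo=knave, Tara=knight, Yusuf=knave, Ravi=knave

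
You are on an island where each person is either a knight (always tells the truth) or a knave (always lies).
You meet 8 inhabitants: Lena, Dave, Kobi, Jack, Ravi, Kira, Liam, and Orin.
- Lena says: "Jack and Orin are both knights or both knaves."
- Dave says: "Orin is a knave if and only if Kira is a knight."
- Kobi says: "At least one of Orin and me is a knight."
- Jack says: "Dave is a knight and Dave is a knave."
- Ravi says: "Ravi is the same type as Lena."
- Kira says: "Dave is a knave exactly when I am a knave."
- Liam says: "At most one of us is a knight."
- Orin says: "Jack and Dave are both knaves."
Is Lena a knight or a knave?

Lena is a knight.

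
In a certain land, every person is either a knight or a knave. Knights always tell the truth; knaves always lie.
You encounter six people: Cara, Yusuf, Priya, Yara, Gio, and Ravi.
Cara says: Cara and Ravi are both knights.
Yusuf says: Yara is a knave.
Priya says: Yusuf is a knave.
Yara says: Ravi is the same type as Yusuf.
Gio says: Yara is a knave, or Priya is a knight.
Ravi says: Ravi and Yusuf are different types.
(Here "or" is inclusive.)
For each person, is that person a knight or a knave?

Knights: Priya, Yara, and Gio. Knaves: Cara, Yusuf, and Ravi.

Cara is a knave, so "Cara and Ravi are both knights" must be false — and it is.
As a knave, Yusuf's statement "Yara is a knave" should be false; it is.
As a knight, Priya's statement "Yusuf is a knave" should be True; it is.
Yara is a knight; "Ravi is the same type as Yusuf" is True, as required.
Gio is a knight, so "Yara is a knave, or Priya is a knight" must be True — and it is.
Ravi (knave): "Ravi and Yusuf are different types" — false. ✓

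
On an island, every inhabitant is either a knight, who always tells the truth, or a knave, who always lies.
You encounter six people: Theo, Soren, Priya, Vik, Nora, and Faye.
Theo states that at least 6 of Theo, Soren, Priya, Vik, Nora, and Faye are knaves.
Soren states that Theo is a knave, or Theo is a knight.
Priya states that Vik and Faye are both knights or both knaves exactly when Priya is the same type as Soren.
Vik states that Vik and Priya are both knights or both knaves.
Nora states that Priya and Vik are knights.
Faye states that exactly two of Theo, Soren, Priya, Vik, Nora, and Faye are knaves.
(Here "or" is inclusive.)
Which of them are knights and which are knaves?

Theo is a knave, Soren is a knight, Priya is a knight, Vik is a knave, Nora is a knave, and Faye is a knave.

Theo is a knave; "at least 6 of Theo, Soren, Priya, Vik, Nora, and Faye are knaves" is false, as required.
Soren is a knight; "Theo is a knave, or Theo is a knight" is true, as required.
Priya (knight): "Vik and Faye are both knights or both knaves exactly when Priya is the same type as Soren" — true. ✓
Vik (knave): "Vik and Priya are both knights or both knaves" — false. ✓
Nora (knave): "Priya and Vik are knights" — false. ✓
Faye is a knave, and the claim "exactly two of Theo, Soren, Priya, Vik, Nora, and Faye are knaves" is indeed false.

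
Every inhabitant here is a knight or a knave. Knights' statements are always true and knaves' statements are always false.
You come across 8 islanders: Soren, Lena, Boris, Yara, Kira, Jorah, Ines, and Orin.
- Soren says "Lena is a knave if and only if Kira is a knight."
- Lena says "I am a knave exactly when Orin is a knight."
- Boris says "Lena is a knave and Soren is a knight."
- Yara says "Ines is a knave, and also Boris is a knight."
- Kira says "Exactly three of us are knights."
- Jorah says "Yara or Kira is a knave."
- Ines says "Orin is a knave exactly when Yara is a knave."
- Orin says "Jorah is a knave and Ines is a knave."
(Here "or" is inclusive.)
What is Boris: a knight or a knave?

Boris is a knave.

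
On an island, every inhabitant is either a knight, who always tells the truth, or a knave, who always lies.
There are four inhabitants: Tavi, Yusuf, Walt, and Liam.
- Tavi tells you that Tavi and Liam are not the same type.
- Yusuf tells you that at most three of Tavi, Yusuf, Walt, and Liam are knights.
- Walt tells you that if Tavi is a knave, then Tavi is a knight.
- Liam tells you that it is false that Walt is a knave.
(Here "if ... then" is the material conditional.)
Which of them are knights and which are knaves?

As a knave, Tavi's statement "Tavi and Liam are not the same type" should be False; it is.
Since Yusuf is a knight, "at most three of Tavi, Yusuf, Walt, and Liam are knights" needs to be True, which holds.
Since Walt is a knave, "if Tavi is a knave, then Tavi is a knight" needs to be False, which holds.
Liam is a knave, so "it is false that Walt is a knave" must be False — and it is.

Tavi is a knave, Yusuf is a knight, Walt is a knave, and Liam is a knave.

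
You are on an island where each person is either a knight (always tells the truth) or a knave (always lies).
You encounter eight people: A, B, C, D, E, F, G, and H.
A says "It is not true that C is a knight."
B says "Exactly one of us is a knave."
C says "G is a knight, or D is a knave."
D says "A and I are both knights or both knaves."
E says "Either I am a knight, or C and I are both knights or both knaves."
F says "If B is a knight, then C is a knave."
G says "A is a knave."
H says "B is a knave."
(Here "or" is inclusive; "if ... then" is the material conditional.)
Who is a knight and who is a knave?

A (knight): "it is not true that C is a knight" — true. ✓
B (knave): "exactly one of us is a knave" — False. ✓
C (knave): "G is a knight, or D is a knave" — False. ✓
D is a knight; "A and I are both knights or both knaves" is true, as required.
As a knight, E's statement "either I am a knight, or C and I are both knights or both knaves" should be true; it is.
As a knight, F's statement "if B is a knight, then C is a knave" should be true; it is.
G is a knave, so "A is a knave" must be False — and it is.
H is a knight, and the claim "B is a knave" is indeed true.

Knights: A, D, E, F, and H. Knaves: B, C, and G.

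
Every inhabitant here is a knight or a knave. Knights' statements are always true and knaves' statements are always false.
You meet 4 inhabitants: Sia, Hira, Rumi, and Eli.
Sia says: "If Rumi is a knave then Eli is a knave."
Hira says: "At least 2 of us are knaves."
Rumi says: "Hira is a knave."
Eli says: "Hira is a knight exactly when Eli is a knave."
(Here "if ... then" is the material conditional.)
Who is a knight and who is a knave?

Sia is a knight, Hira is a knave, Rumi is a knight, and Eli is a knight.

Sia is a knight; "if Rumi is a knave then Eli is a knave" is true, as required.
As a knave, Hira's statement "at least 2 of us are knaves" should be false; it is.
Rumi is a knight; "Hira is a knave" is true, as required.
Eli (knight): "Hira is a knight exactly when Eli is a knave" — true. ✓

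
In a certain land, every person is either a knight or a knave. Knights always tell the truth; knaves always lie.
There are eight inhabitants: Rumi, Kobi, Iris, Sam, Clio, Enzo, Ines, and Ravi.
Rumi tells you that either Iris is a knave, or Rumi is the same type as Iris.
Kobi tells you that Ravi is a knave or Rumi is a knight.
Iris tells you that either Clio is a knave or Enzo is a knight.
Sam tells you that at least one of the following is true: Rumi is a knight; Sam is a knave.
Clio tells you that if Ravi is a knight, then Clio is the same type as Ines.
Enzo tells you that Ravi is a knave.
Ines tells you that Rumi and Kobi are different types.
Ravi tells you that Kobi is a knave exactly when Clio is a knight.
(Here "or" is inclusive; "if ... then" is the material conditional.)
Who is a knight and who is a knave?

Rumi is a knight, Kobi is a knight, Iris is a knight, Sam is a knight, Clio is a knight, Enzo is a knight, Ines is a knave, and Ravi is a knave.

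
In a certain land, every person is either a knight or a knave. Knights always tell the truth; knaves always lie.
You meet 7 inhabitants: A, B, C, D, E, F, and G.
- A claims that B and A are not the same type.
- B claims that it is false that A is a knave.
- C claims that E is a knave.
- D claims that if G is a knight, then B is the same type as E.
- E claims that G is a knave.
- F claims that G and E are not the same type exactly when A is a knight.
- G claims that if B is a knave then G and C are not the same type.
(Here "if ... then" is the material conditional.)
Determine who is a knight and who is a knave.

A is a knave, and the claim "B and A are not the same type" is indeed false.
B is a knave, so "it is false that A is a knave" must be false — and it is.
C is a knave; "E is a knave" is false, as required.
As a knight, D's statement "if G is a knight, then B is the same type as E" should be True; it is.
Since E is a knight, "G is a knave" needs to be True, which holds.
F (knave): "G and E are not the same type exactly when A is a knight" — false. ✓
As a knave, G's statement "if B is a knave then G and C are not the same type" should be false; it is.

A is a knave, B is a knave, C is a knave, D is a knight, E is a knight, F is a knave, and G is a knave.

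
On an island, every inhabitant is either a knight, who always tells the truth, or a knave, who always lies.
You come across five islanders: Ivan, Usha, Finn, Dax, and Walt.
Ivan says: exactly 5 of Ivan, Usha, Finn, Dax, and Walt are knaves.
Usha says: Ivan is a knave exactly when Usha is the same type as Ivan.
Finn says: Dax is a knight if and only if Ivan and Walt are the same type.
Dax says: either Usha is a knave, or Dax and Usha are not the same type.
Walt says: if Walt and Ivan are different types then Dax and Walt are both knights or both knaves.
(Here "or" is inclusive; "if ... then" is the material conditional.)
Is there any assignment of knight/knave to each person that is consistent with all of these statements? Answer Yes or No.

No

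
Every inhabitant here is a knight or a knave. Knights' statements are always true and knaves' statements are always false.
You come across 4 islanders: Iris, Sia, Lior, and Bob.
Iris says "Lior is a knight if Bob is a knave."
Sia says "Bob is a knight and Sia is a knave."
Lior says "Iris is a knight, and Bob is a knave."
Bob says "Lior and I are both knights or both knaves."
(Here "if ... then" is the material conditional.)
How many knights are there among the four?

2

The unique consistent assignment is Iris=knight, Sia=knave, Lior=knight, Bob=knave.
That has 2 knights.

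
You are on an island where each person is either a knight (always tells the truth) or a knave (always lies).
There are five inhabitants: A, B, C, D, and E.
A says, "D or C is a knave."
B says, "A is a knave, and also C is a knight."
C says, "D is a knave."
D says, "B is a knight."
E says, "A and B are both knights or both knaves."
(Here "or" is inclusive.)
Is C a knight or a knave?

Consistent assignments: {A=knight, B=knave, C=knight, D=knave, E=knave}
In every consistent assignment, C is a knight.

C is a knight.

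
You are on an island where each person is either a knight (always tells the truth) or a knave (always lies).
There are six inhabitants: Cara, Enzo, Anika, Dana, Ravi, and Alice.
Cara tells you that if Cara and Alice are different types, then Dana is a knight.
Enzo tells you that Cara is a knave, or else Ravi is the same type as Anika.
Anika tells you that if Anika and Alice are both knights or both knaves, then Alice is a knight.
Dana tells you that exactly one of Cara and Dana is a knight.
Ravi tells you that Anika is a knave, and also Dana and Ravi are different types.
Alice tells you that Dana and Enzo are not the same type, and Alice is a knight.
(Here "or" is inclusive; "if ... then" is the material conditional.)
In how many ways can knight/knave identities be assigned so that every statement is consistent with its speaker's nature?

1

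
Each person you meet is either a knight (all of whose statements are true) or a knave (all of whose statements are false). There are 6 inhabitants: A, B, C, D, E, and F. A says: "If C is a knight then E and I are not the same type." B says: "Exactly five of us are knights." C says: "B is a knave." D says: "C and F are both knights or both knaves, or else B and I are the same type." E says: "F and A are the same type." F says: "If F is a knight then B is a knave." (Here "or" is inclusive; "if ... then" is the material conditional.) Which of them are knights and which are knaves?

A is a knave, so "if C is a knight then E and I are not the same type" must be false — and it is.
B is a knave, and the claim "exactly five of us are knights" is indeed false.
As a knight, C's statement "B is a knave" should be True; it is.
D is a knight; "C and F are both knights or both knaves, or else B and I are the same type" is True, as required.
E is a knave, so "F and A are the same type" must be false — and it is.
F is a knight, and the claim "if F is a knight then B is a knave" is indeed True.

Knights: C, D, and F. Knaves: A, B, and E.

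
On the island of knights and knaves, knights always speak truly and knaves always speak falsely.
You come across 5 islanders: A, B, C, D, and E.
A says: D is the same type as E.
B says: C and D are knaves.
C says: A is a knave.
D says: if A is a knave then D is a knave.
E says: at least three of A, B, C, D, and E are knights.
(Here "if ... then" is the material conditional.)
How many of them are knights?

The unique consistent assignment is A=knight, B=knave, C=knave, D=knight, E=knight.
That has 3 knights.

3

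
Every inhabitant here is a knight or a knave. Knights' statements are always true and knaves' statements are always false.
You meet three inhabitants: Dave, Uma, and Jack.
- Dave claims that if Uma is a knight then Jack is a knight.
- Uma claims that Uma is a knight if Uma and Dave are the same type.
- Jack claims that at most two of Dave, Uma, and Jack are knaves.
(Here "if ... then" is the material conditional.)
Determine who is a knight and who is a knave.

As a knight, Dave's statement "if Uma is a knight then Jack is a knight" should be True; it is.
Uma is a knight, so "Uma is a knight if Uma and Dave are the same type" must be True — and it is.
Jack is a knight; "at most two of Dave, Uma, and Jack are knaves" is True, as required.

Knights: Dave, Uma, and Jack. Knaves: none.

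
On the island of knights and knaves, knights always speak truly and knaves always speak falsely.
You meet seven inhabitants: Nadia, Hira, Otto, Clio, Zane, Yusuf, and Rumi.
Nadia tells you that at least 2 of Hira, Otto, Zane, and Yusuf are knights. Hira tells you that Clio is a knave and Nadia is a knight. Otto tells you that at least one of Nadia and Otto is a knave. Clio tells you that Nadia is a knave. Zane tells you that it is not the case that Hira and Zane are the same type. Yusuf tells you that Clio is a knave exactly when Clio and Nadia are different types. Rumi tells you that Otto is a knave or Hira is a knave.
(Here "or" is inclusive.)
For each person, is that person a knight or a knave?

As a knave, Nadia's statement "at least 2 of Hira, Otto, Zane, and Yusuf are knights" should be false; it is.
As a knave, Hira's statement "Clio is a knave and Nadia is a knight" should be false; it is.
As a knight, Otto's statement "at least one of Nadia and Otto is a knave" should be True; it is.
Clio is a knight, so "Nadia is a knave" must be True — and it is.
As a knave, Zane's statement "it is not the case that Hira and Zane are the same type" should be false; it is.
Since Yusuf is a knave, "Clio is a knave exactly when Clio and Nadia are different types" needs to be false, which holds.
Rumi is a knight, so "Otto is a knave or Hira is a knave" must be True — and it is.

Nadia is a knave, Hira is a knave, Otto is a knight, Clio is a knight, Zane is a knave, Yusuf is a knave, and Rumi is a knight.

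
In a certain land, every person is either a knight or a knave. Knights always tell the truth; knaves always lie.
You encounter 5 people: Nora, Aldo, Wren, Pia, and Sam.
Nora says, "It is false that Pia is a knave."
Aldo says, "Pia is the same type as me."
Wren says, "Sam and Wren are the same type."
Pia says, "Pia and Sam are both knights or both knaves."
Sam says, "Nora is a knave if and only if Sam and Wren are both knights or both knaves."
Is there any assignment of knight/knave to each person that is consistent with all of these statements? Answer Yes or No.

Yes

One consistent assignment: Nora=knight, Aldo=knight, Wren=knave, Pia=knight, Sam=knight.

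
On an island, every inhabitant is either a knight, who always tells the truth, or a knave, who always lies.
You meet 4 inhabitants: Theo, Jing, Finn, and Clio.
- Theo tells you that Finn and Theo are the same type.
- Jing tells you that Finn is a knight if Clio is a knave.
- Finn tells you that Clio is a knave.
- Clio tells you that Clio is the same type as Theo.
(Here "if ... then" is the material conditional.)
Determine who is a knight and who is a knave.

Suppose Theo is a knave. Then Theo's statement "Finn and Theo are the same type" would have to be false. Checking the 8 ways to assign the others, none is consistent with every speaker.
(For instance, with Jing=knight, Finn=knight, Clio=knave, Clio's claim "Clio is the same type as Theo" comes out true where it would need to be false.)
So Theo must be a knight, making "Finn and Theo are the same type" true. Taking Theo=knight, Jing=knight, Finn=knight, Clio=knave, each remaining statement checks out:
  Jing (knight): "Finn is a knight if Clio is a knave" — true. ✓
  Finn (knight): "Clio is a knave" — true. ✓
  Clio (knave): "Clio is the same type as Theo" — false. ✓
This is the unique consistent assignment.

Knights: Theo, Jing, and Finn. Knaves: Clio.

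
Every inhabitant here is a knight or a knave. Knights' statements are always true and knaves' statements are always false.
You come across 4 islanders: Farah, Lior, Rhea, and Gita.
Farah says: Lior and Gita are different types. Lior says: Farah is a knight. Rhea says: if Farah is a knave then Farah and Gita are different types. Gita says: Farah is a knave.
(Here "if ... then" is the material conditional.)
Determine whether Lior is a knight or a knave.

Lior is a knight.

Consistent assignments: {Farah=knight, Lior=knight, Rhea=knight, Gita=knave}
In every consistent assignment, Lior is a knight.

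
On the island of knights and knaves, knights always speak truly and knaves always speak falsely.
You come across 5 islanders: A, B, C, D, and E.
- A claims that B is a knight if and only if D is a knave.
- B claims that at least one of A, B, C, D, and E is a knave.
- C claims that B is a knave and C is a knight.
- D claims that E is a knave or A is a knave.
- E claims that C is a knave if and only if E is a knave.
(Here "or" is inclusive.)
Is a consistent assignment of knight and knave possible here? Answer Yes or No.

No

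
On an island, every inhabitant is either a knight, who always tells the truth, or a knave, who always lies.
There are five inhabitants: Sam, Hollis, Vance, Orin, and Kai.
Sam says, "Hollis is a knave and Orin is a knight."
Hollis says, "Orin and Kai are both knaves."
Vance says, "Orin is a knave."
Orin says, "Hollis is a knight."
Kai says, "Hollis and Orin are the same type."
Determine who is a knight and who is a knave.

Sam is a knave, Hollis is a knave, Vance is a knight, Orin is a knave, and Kai is a knight.

Suppose Sam is a knight. Then Sam's statement "Hollis is a knave and Orin is a knight" would have to be true. Checking the 16 ways to assign the others, none is consistent with every speaker.
(For instance, with Hollis=knave, Vance=knight, Orin=knave, Kai=knight, Sam's claim "Hollis is a knave and Orin is a knight" comes out false where it would need to be true.)
So Sam must be a knave, making "Hollis is a knave and Orin is a knight" false. Taking Sam=knave, Hollis=knave, Vance=knight, Orin=knave, Kai=knight, each remaining statement checks out:
  Hollis (knave): "Orin and Kai are both knaves" — false. ✓
  Vance (knight): "Orin is a knave" — true. ✓
  Orin (knave): "Hollis is a knight" — false. ✓
  Kai (knight): "Hollis and Orin are the same type" — true. ✓
This is the unique consistent assignment.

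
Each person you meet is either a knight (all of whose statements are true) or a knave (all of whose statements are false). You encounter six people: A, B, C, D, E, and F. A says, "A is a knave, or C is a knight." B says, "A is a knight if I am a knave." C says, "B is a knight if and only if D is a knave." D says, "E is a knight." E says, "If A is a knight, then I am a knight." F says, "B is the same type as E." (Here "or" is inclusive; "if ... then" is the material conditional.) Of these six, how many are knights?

The unique consistent assignment is A=knight, B=knight, C=knight, D=knave, E=knave, F=knave.
That has 3 knights.

3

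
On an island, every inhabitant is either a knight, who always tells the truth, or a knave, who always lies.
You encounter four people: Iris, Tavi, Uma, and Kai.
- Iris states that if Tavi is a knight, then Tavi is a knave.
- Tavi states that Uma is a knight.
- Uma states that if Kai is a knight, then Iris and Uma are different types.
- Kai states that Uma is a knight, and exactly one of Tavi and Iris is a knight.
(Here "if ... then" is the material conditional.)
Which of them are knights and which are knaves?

Suppose Iris is a knight. Then Iris's statement "if Tavi is a knight, then Tavi is a knave" would have to be true. Checking the 8 ways to assign the others, none is consistent with every speaker.
(For instance, with Tavi=knight, Uma=knight, Kai=knight, Iris's claim "if Tavi is a knight, then Tavi is a knave" comes out false where it would need to be true.)
So Iris must be a knave, making "if Tavi is a knight, then Tavi is a knave" false. Taking Iris=knave, Tavi=knight, Uma=knight, Kai=knight, each remaining statement checks out:
  Tavi (knight): "Uma is a knight" — true. ✓
  Uma (knight): "if Kai is a knight, then Iris and Uma are different types" — true. ✓
  Kai (knight): "Uma is a knight, and exactly one of Tavi and Iris is a knight" — true. ✓
This is the unique consistent assignment.

Iris is a knave, Tavi is a knight, Uma is a knight, and Kai is a knight.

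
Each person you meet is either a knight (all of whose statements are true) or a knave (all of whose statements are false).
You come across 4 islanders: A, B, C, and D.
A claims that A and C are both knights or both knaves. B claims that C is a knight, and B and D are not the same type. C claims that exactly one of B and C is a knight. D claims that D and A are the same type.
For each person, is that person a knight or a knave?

Suppose A is a knave. Then A's statement "A and C are both knights or both knaves" would have to be false. Checking the 8 ways to assign the others, none is consistent with every speaker.
(For instance, with B=knave, C=knight, D=knave, D's claim "D and A are the same type" comes out true where it would need to be false.)
So A must be a knight, making "A and C are both knights or both knaves" true. Taking A=knight, B=knave, C=knight, D=knave, each remaining statement checks out:
  B (knave): "C is a knight, and B and D are not the same type" — false. ✓
  C (knight): "exactly one of B and C is a knight" — true. ✓
  D (knave): "D and A are the same type" — false. ✓
This is the unique consistent assignment.

A is a knight, B is a knave, C is a knight, and D is a knave.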